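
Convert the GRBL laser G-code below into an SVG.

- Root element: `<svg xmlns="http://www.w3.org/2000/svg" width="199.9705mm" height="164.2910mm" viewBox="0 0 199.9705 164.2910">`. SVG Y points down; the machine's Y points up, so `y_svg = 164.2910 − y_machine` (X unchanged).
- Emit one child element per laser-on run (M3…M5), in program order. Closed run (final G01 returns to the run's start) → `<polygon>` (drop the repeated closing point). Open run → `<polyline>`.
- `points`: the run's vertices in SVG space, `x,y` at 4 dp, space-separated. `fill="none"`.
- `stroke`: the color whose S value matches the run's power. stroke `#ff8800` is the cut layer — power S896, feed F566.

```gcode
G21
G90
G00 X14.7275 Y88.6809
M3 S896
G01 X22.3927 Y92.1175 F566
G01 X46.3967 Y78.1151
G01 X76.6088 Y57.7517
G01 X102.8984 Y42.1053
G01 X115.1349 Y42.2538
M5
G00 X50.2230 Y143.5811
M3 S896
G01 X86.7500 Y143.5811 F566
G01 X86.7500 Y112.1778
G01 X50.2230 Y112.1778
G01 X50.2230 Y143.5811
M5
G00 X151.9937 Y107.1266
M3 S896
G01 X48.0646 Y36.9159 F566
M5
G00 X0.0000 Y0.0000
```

<svg xmlns="http://www.w3.org/2000/svg" width="199.9705mm" height="164.2910mm" viewBox="0 0 199.9705 164.2910">
  <polyline points="14.7275,75.6101 22.3927,72.1735 46.3967,86.1759 76.6088,106.5393 102.8984,122.1857 115.1349,122.0372" fill="none" stroke="#ff8800"/>
  <polygon points="50.2230,20.7099 86.7500,20.7099 86.7500,52.1132 50.2230,52.1132" fill="none" stroke="#ff8800"/>
  <polyline points="151.9937,57.1644 48.0646,127.3751" fill="none" stroke="#ff8800"/>
</svg>

Machine Y-up, SVG Y-down with viewBox height 164.2910, so y_svg = 164.2910 − y_machine; X carries over. Every run uses S896, so all elements get stroke `#ff8800` (cut).

Run 1: The run is open, so emit a `<polyline>` with points (Y-flipped): 14.7275,75.6101 22.3927,72.1735 46.3967,86.1759 76.6088,106.5393 102.8984,122.1857 115.1349,122.0372.

Run 2: The run returns to its start, so emit a `<polygon>` with points (Y-flipped): 50.2230,20.7099 86.7500,20.7099 86.7500,52.1132 50.2230,52.1132.

Run 3: The run is open, so emit a `<polyline>` with points (Y-flipped): 151.9937,57.1644 48.0646,127.3751.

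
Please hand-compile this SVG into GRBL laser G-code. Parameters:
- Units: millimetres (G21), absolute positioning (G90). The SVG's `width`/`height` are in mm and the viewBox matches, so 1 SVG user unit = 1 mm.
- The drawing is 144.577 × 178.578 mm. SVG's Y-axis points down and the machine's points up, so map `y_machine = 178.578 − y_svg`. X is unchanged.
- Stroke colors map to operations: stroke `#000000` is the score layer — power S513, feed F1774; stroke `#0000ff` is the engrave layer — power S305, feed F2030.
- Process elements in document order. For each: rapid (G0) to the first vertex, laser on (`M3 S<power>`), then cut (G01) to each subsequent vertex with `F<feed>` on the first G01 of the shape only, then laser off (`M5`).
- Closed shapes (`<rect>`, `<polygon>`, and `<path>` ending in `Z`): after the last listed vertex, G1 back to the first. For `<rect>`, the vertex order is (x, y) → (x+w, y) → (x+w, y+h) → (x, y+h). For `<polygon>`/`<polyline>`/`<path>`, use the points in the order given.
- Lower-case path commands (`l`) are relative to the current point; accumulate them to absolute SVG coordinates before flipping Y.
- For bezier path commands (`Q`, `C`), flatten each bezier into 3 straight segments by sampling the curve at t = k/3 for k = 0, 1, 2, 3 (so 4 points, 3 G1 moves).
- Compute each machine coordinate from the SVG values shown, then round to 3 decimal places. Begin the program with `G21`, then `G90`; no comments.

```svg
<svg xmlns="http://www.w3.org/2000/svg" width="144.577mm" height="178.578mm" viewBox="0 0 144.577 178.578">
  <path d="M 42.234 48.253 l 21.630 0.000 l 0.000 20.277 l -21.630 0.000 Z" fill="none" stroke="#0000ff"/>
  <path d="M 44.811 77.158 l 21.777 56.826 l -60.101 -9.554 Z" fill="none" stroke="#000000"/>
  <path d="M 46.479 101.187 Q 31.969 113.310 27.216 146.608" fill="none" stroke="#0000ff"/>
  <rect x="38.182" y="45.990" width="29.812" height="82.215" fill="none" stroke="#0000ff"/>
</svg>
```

G21
G90
G0 X42.234 Y130.325
M3 S305
G01 X63.864 Y130.325 F2030
G01 X63.864 Y110.048
G01 X42.234 Y110.048
G01 X42.234 Y130.325
M5
G0 X44.811 Y101.420
M3 S513
G01 X66.588 Y44.594 F1774
G01 X6.487 Y54.148
G01 X44.811 Y101.420
M5
G0 X46.479 Y77.391
M3 S305
G01 X37.890 Y66.956 F2030
G01 X31.469 Y51.816
G01 X27.216 Y31.970
M5
G0 X38.182 Y132.588
M3 S305
G01 X67.994 Y132.588 F2030
G01 X67.994 Y50.373
G01 X38.182 Y50.373
G01 X38.182 Y132.588
M5

viewBox `0 0 144.577 178.578` with mm width/height → 1 unit = 1 mm. Flip: y_m = 178.578 − y_svg.

**Shape 1** — `<path>` rectangle, stroke `#0000ff` → engrave (S305, F2030). Machine vertices: (42.234,130.325) → (63.864,130.325) → (63.864,110.048) → (42.234,110.048) → (42.234,130.325). Closed: final G1 returns to the first vertex.

**Shape 2** — `<path>` regular polygon, stroke `#000000` → score (S513, F1774). Machine vertices: (44.811,101.420) → (66.588,44.594) → (6.487,54.148) → (44.811,101.420). Closed: final G1 returns to the first vertex.

**Shape 3** — `<path>` quadratic bezier, stroke `#0000ff` → engrave (S305, F2030). Control points (SVG): P0=(46.479,101.187), P1=(31.969,113.310), P2=(27.216,146.608); sampled at t=k/3. Machine vertices: (46.479,77.391) → (37.890,66.956) → (31.469,51.816) → (27.216,31.970). Open path.

**Shape 4** — `<rect>` rectangle, stroke `#0000ff` → engrave (S305, F2030). Machine vertices: (38.182,132.588) → (67.994,132.588) → (67.994,50.373) → (38.182,50.373) → (38.182,132.588). Closed: final G1 returns to the first vertex.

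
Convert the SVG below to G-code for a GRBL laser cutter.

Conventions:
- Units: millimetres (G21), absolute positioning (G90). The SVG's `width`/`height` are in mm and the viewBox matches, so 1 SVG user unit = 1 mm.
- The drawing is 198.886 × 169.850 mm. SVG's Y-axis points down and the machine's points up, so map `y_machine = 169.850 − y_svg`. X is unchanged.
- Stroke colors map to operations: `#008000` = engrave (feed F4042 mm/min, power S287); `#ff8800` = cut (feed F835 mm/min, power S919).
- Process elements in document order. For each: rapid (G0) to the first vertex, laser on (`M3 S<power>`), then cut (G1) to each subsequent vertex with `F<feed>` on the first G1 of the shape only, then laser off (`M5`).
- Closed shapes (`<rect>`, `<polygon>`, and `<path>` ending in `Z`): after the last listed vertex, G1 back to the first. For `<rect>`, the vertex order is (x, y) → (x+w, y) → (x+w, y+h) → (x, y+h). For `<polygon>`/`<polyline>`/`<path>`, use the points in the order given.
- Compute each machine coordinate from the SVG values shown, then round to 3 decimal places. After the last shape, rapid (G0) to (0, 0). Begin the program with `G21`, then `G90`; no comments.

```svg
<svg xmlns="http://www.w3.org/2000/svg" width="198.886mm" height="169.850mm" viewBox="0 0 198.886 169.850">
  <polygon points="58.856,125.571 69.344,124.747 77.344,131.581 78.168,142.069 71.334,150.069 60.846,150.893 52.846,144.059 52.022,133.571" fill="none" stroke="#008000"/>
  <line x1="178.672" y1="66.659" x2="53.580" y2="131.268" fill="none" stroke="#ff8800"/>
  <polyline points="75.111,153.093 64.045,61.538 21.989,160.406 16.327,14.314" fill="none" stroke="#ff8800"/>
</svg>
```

Since the viewBox matches the mm dimensions, user units are millimetres directly. The only transform is the Y-flip y_m = 169.850 − y_svg.

Shape 1 is a regular polygon drawn with `<polygon>`. Its stroke #008000 means engrave at S287, F4042. After flipping Y the toolpath is (58.856,44.279) → (69.344,45.103) → (77.344,38.269) → (78.168,27.781) → (71.334,19.781) → (60.846,18.957) → (52.846,25.791) → (52.022,36.279) → (58.856,44.279), returning to the start.

Shape 2 is a line segment drawn with `<line>`. Its stroke #ff8800 means cut at S919, F835. After flipping Y the toolpath is (178.672,103.191) → (53.580,38.582).

Shape 3 is a open polyline drawn with `<polyline>`. Its stroke #ff8800 means cut at S919, F835. After flipping Y the toolpath is (75.111,16.757) → (64.045,108.312) → (21.989,9.444) → (16.327,155.536).

G21
G90
G0 X58.856 Y44.279
M3 S287
G1 X69.344 Y45.103 F4042
G1 X77.344 Y38.269
G1 X78.168 Y27.781
G1 X71.334 Y19.781
G1 X60.846 Y18.957
G1 X52.846 Y25.791
G1 X52.022 Y36.279
G1 X58.856 Y44.279
M5
G0 X178.672 Y103.191
M3 S919
G1 X53.580 Y38.582 F835
M5
G0 X75.111 Y16.757
M3 S919
G1 X64.045 Y108.312 F835
G1 X21.989 Y9.444
G1 X16.327 Y155.536
M5
G0 X0.000 Y0.000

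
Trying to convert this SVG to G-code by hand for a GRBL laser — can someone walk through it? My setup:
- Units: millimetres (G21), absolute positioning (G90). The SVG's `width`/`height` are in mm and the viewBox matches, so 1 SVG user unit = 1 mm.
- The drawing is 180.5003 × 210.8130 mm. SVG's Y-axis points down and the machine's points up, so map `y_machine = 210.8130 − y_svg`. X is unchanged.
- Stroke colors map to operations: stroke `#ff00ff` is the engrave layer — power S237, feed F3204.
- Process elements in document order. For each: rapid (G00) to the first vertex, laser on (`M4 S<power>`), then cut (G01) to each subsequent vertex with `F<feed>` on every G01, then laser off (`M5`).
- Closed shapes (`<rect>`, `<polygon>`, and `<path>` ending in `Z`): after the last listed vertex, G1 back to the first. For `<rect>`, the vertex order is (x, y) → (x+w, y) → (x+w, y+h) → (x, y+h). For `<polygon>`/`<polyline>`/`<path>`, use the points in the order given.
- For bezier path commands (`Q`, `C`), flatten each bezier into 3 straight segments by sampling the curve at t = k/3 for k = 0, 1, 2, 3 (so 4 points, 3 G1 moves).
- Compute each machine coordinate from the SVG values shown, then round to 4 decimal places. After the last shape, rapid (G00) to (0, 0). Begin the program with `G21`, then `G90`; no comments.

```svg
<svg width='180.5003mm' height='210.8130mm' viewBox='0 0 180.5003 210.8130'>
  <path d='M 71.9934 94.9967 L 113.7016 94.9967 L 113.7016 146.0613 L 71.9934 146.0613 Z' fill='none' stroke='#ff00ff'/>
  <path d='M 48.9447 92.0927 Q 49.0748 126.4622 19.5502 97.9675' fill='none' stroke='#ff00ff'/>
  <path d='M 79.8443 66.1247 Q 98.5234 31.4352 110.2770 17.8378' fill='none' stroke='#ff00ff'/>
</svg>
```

G21
G90
G00 X71.9934 Y115.8163
M4 S237
G01 X113.7016 Y115.8163 F3204
G01 X113.7016 Y64.7517 F3204
G01 X71.9934 Y64.7517 F3204
G01 X71.9934 Y115.8163 F3204
M5
G00 X48.9447 Y118.7203
M4 S237
G01 X45.7365 Y102.7922 F3204
G01 X35.9383 Y100.8339 F3204
G01 X19.5502 Y112.8455 F3204
M5
G00 X79.8443 Y144.6883
M4 S237
G01 X91.5275 Y165.4711 F3204
G01 X101.6718 Y181.5667 F3204
G01 X110.2770 Y192.9752 F3204
M5
G00 X0.0000 Y0.0000

viewBox `0 0 180.5003 210.8130` with mm width/height → 1 unit = 1 mm. Flip: y_m = 210.8130 − y_svg.

**Shape 1** — `<path>` rectangle, stroke `#ff00ff` → engrave (S237, F3204). Machine vertices: (71.9934,115.8163) → (113.7016,115.8163) → (113.7016,64.7517) → (71.9934,64.7517) → (71.9934,115.8163). Closed: final G1 returns to the first vertex.

**Shape 2** — `<path>` quadratic bezier, stroke `#ff00ff` → engrave (S237, F3204). Control points (SVG): P0=(48.9447,92.0927), P1=(49.0748,126.4622), P2=(19.5502,97.9675); sampled at t=k/3. Machine vertices: (48.9447,118.7203) → (45.7365,102.7922) → (35.9383,100.8339) → (19.5502,112.8455). Open path.

**Shape 3** — `<path>` quadratic bezier, stroke `#ff00ff` → engrave (S237, F3204). Control points (SVG): P0=(79.8443,66.1247), P1=(98.5234,31.4352), P2=(110.2770,17.8378); sampled at t=k/3. Machine vertices: (79.8443,144.6883) → (91.5275,165.4711) → (101.6718,181.5667) → (110.2770,192.9752). Open path.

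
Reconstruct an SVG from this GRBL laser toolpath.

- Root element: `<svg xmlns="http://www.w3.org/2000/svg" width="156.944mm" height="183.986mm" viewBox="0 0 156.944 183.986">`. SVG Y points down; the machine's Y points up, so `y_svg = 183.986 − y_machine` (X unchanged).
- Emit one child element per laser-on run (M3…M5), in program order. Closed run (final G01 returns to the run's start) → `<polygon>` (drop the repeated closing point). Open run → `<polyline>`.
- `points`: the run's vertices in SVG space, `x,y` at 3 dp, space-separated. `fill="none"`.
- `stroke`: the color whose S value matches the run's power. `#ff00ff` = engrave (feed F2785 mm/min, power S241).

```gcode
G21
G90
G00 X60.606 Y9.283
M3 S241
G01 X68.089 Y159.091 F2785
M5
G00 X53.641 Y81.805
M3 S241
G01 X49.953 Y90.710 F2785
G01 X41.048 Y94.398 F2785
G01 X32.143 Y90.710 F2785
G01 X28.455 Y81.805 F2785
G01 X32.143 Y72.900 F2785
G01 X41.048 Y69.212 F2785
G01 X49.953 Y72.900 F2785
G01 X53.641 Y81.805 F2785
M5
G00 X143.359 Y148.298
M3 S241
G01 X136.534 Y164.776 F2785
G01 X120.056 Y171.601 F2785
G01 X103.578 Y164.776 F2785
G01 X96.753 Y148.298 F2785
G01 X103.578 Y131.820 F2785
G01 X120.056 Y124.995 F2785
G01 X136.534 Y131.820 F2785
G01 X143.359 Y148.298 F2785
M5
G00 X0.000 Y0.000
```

<svg xmlns="http://www.w3.org/2000/svg" width="156.944mm" height="183.986mm" viewBox="0 0 156.944 183.986">
  <polyline points="60.606,174.703 68.089,24.895" fill="none" stroke="#ff00ff"/>
  <polygon points="53.641,102.181 49.953,93.276 41.048,89.588 32.143,93.276 28.455,102.181 32.143,111.086 41.048,114.774 49.953,111.086" fill="none" stroke="#ff00ff"/>
  <polygon points="143.359,35.688 136.534,19.210 120.056,12.385 103.578,19.210 96.753,35.688 103.578,52.166 120.056,58.991 136.534,52.166" fill="none" stroke="#ff00ff"/>
</svg>

y_svg = 183.986 − y_m. Every run uses S241, so all elements get stroke `#ff00ff` (engrave).

[1] open run; points: 60.606,174.703 68.089,24.895

[2] closed run; points: 53.641,102.181 49.953,93.276 41.048,89.588 32.143,93.276 28.455,102.181 32.143,111.086 41.048,114.774 49.953,111.086

[3] closed run; points: 143.359,35.688 136.534,19.210 120.056,12.385 103.578,19.210 96.753,35.688 103.578,52.166 120.056,58.991 136.534,52.166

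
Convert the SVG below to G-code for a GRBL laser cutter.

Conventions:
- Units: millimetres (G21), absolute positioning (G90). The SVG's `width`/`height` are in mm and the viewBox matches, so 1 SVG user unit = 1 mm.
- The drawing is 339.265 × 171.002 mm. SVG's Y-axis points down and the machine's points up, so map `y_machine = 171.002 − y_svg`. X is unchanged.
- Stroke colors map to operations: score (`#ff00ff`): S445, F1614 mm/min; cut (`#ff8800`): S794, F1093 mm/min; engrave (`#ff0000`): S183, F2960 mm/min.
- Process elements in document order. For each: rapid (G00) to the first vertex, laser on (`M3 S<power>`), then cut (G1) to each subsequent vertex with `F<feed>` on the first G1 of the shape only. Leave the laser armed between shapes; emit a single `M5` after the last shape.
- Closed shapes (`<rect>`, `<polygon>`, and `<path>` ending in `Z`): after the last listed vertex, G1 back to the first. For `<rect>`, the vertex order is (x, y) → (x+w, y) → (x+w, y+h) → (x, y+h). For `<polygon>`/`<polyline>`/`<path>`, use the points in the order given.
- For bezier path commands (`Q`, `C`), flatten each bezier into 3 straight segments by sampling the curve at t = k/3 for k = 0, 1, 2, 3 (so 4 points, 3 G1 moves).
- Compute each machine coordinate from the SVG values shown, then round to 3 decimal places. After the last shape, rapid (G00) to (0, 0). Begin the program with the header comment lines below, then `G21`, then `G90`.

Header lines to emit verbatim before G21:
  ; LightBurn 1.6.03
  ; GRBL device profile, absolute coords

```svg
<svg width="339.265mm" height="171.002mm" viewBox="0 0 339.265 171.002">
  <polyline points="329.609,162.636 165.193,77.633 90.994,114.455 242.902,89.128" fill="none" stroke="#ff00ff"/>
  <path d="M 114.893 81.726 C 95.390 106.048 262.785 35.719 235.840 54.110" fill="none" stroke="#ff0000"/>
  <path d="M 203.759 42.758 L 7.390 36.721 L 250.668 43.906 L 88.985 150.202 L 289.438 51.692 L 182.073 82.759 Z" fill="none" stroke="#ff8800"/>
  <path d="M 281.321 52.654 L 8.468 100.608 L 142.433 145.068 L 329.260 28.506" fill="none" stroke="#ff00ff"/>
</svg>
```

1 u = 1 mm; y_m = 171.002 − y.

[1] `<polyline>` open polyline, #ff00ff→score S445 F1614: (329.609,8.366) → (165.193,93.369) → (90.994,56.547) → (242.902,81.874)

[2] `<path>` cubic bezier, #ff0000→engrave S183 F2960: (114.893,89.276) → (143.569,89.713) → (212.125,112.501) → (235.840,116.892)

[3] `<path>` closed polygon, #ff8800→cut S794 F1093: (203.759,128.244) → (7.390,134.281) → (250.668,127.096) → (88.985,20.800) → (289.438,119.310) → (182.073,88.243) → (203.759,128.244) (closed)

[4] `<path>` open polyline, #ff00ff→score S445 F1614: (281.321,118.348) → (8.468,70.394) → (142.433,25.934) → (329.260,142.496)

; LightBurn 1.6.03
; GRBL device profile, absolute coords
G21
G90
G00 X329.609 Y8.366
M3 S445
G1 X165.193 Y93.369 F1614
G1 X90.994 Y56.547
G1 X242.902 Y81.874
G00 X114.893 Y89.276
M3 S183
G1 X143.569 Y89.713 F2960
G1 X212.125 Y112.501
G1 X235.840 Y116.892
G00 X203.759 Y128.244
M3 S794
G1 X7.390 Y134.281 F1093
G1 X250.668 Y127.096
G1 X88.985 Y20.800
G1 X289.438 Y119.310
G1 X182.073 Y88.243
G1 X203.759 Y128.244
G00 X281.321 Y118.348
M3 S445
G1 X8.468 Y70.394 F1614
G1 X142.433 Y25.934
G1 X329.260 Y142.496
M5
G00 X0.000 Y0.000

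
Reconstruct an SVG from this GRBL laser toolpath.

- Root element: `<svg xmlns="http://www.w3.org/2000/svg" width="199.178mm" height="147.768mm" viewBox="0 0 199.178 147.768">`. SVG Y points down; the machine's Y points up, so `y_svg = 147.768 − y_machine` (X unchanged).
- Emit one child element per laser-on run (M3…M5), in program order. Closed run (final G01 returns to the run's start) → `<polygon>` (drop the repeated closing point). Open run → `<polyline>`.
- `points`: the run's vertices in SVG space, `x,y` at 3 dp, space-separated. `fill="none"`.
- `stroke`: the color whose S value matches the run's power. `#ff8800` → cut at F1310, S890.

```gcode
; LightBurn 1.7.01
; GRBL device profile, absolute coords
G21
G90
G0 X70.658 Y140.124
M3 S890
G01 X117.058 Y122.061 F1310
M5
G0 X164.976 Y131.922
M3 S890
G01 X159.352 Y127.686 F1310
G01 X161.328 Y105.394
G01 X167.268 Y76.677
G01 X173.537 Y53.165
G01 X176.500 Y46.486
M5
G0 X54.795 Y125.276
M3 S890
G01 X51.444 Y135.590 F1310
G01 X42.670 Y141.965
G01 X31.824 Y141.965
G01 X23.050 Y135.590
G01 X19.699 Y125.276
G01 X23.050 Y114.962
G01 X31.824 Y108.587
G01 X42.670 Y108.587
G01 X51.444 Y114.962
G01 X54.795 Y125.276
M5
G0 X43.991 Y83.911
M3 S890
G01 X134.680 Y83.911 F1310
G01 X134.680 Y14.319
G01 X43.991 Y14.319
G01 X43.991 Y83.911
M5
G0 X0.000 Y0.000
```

Each laser-on run becomes one SVG element. Flip Y back into SVG space with y_svg = 147.768 − y_machine. Every run uses S890, so all elements get stroke `#ff8800` (cut).

Run 1: The run is open, so emit a `<polyline>` with points (Y-flipped): 70.658,7.644 117.058,25.707.

Run 2: The run is open, so emit a `<polyline>` with points (Y-flipped): 164.976,15.846 159.352,20.082 161.328,42.374 167.268,71.091 173.537,94.603 176.500,101.282.

Run 3: The run returns to its start, so emit a `<polygon>` with points (Y-flipped): 54.795,22.492 51.444,12.178 42.670,5.803 31.824,5.803 23.050,12.178 19.699,22.492 23.050,32.806 31.824,39.181 42.670,39.181 51.444,32.806.

Run 4: The run returns to its start, so emit a `<polygon>` with points (Y-flipped): 43.991,63.857 134.680,63.857 134.680,133.449 43.991,133.449.

<svg xmlns="http://www.w3.org/2000/svg" width="199.178mm" height="147.768mm" viewBox="0 0 199.178 147.768">
  <polyline points="70.658,7.644 117.058,25.707" fill="none" stroke="#ff8800"/>
  <polyline points="164.976,15.846 159.352,20.082 161.328,42.374 167.268,71.091 173.537,94.603 176.500,101.282" fill="none" stroke="#ff8800"/>
  <polygon points="54.795,22.492 51.444,12.178 42.670,5.803 31.824,5.803 23.050,12.178 19.699,22.492 23.050,32.806 31.824,39.181 42.670,39.181 51.444,32.806" fill="none" stroke="#ff8800"/>
  <polygon points="43.991,63.857 134.680,63.857 134.680,133.449 43.991,133.449" fill="none" stroke="#ff8800"/>
</svg>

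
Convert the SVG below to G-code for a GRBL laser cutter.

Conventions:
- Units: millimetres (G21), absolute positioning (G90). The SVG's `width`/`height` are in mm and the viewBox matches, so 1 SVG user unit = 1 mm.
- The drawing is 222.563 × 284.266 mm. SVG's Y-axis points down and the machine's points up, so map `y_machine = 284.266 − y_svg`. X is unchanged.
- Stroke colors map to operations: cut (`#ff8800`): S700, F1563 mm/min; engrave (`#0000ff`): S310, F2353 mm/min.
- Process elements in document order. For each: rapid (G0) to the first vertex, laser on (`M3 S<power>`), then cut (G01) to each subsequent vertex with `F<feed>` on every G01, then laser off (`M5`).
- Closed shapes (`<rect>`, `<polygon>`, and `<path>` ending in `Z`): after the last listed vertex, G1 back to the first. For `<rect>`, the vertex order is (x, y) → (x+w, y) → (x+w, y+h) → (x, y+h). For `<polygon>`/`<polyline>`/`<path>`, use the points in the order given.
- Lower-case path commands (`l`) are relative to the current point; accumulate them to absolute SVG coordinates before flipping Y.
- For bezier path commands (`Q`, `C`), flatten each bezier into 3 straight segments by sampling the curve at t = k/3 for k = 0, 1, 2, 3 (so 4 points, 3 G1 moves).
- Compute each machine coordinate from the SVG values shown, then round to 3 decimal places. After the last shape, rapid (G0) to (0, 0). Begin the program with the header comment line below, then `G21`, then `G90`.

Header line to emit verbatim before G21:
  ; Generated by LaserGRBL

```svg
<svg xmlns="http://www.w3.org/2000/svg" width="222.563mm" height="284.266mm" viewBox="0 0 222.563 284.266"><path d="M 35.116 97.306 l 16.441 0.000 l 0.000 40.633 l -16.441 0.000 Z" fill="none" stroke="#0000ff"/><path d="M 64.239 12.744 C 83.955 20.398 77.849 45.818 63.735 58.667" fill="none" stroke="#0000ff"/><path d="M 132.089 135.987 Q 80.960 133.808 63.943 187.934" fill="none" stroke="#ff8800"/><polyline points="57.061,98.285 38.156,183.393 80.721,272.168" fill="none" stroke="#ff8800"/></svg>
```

; Generated by LaserGRBL
G21
G90
G0 X35.116 Y186.960
M3 S310
G01 X51.557 Y186.960 F2353
G01 X51.557 Y146.327 F2353
G01 X35.116 Y146.327 F2353
G01 X35.116 Y186.960 F2353
M5
G0 X64.239 Y271.522
M3 S310
G01 X76.007 Y259.070 F2353
G01 X74.520 Y241.515 F2353
G01 X63.735 Y225.599 F2353
M5
G0 X132.089 Y148.279
M3 S700
G01 X101.793 Y143.476 F1563
G01 X79.078 Y126.160 F1563
G01 X63.943 Y96.332 F1563
M5
G0 X57.061 Y185.981
M3 S700
G01 X38.156 Y100.873 F1563
G01 X80.721 Y12.098 F1563
M5
G0 X0.000 Y0.000

Since the viewBox matches the mm dimensions, user units are millimetres directly. The only transform is the Y-flip y_m = 284.266 − y_svg.

Shape 1 is a rectangle drawn with `<path>`. Its stroke #0000ff means engrave at S310, F2353. After flipping Y the toolpath is (35.116,186.960) → (51.557,186.960) → (51.557,146.327) → (35.116,146.327) → (35.116,186.960), returning to the start.

Shape 2 is a cubic bezier drawn with `<path>`. Its stroke #0000ff means engrave at S310, F2353. After flipping Y the toolpath is (64.239,271.522) → (76.007,259.070) → (74.520,241.515) → (63.735,225.599).

Shape 3 is a quadratic bezier drawn with `<path>`. Its stroke #ff8800 means cut at S700, F1563. After flipping Y the toolpath is (132.089,148.279) → (101.793,143.476) → (79.078,126.160) → (63.943,96.332).

Shape 4 is a open polyline drawn with `<polyline>`. Its stroke #ff8800 means cut at S700, F1563. After flipping Y the toolpath is (57.061,185.981) → (38.156,100.873) → (80.721,12.098).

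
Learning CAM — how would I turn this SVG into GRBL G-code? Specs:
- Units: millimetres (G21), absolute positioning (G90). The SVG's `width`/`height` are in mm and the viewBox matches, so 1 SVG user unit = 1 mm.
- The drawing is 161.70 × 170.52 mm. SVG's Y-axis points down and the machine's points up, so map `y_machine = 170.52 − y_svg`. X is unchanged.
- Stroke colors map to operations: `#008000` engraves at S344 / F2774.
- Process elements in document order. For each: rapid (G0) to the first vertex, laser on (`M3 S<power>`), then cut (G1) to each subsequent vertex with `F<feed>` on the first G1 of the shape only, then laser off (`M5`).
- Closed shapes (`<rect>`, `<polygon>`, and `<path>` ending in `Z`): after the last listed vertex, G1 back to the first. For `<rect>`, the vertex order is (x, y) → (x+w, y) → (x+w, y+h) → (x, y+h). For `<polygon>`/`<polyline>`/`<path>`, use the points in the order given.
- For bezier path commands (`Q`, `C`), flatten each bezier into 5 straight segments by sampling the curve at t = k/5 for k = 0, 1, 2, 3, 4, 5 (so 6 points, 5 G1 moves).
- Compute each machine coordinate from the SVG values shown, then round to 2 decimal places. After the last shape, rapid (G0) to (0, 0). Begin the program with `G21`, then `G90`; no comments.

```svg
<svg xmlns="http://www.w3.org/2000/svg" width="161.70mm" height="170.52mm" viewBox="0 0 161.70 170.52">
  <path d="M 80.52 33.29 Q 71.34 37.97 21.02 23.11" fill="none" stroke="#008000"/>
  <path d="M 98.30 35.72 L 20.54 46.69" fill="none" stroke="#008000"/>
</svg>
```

G21
G90
G0 X80.52 Y137.23
M3 S344
G1 X75.20 Y136.14 F2774
G1 X66.59 Y136.61
G1 X54.69 Y138.65
G1 X39.50 Y142.25
G1 X21.02 Y147.41
M5
G0 X98.30 Y134.80
M3 S344
G1 X20.54 Y123.83 F2774
M5
G0 X0.00 Y0.00

viewBox `0 0 161.70 170.52` with mm width/height → 1 unit = 1 mm. Flip: y_m = 170.52 − y_svg.

**Shape 1** — `<path>` quadratic bezier, stroke `#008000` → engrave (S344, F2774). Control points (SVG): P0=(80.52,33.29), P1=(71.34,37.97), P2=(21.02,23.11); sampled at t=k/5. Machine vertices: (80.52,137.23) → (75.20,136.14) → (66.59,136.61) → (54.69,138.65) → (39.50,142.25) → (21.02,147.41). Open path.

**Shape 2** — `<path>` line segment, stroke `#008000` → engrave (S344, F2774). Machine vertices: (98.30,134.80) → (20.54,123.83). Open path.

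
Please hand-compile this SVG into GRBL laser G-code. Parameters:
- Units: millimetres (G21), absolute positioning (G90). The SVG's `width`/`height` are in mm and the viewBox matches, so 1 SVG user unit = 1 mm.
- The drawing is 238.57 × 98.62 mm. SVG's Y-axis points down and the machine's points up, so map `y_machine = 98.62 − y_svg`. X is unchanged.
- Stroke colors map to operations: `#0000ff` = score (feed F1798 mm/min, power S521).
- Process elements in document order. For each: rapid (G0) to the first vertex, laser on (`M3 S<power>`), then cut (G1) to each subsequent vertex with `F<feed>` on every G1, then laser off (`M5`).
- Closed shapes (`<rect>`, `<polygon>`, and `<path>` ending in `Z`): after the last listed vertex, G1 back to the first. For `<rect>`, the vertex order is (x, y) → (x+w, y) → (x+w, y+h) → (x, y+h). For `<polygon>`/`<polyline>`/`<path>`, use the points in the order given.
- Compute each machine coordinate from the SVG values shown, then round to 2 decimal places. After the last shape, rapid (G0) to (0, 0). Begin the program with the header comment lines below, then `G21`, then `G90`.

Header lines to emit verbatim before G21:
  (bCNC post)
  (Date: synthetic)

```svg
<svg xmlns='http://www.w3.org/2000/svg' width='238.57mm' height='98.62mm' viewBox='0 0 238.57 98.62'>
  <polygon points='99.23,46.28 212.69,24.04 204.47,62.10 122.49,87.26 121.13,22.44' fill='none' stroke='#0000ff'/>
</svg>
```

Since the viewBox matches the mm dimensions, user units are millimetres directly. The only transform is the Y-flip y_m = 98.62 − y_svg.

Shape 1 is a closed polygon drawn with `<polygon>`. Its stroke #0000ff means score at S521, F1798. After flipping Y the toolpath is (99.23,52.34) → (212.69,74.58) → (204.47,36.52) → (122.49,11.36) → (121.13,76.18) → (99.23,52.34), returning to the start.

(bCNC post)
(Date: synthetic)
G21
G90
G0 X99.23 Y52.34
M3 S521
G1 X212.69 Y74.58 F1798
G1 X204.47 Y36.52 F1798
G1 X122.49 Y11.36 F1798
G1 X121.13 Y76.18 F1798
G1 X99.23 Y52.34 F1798
M5
G0 X0.00 Y0.00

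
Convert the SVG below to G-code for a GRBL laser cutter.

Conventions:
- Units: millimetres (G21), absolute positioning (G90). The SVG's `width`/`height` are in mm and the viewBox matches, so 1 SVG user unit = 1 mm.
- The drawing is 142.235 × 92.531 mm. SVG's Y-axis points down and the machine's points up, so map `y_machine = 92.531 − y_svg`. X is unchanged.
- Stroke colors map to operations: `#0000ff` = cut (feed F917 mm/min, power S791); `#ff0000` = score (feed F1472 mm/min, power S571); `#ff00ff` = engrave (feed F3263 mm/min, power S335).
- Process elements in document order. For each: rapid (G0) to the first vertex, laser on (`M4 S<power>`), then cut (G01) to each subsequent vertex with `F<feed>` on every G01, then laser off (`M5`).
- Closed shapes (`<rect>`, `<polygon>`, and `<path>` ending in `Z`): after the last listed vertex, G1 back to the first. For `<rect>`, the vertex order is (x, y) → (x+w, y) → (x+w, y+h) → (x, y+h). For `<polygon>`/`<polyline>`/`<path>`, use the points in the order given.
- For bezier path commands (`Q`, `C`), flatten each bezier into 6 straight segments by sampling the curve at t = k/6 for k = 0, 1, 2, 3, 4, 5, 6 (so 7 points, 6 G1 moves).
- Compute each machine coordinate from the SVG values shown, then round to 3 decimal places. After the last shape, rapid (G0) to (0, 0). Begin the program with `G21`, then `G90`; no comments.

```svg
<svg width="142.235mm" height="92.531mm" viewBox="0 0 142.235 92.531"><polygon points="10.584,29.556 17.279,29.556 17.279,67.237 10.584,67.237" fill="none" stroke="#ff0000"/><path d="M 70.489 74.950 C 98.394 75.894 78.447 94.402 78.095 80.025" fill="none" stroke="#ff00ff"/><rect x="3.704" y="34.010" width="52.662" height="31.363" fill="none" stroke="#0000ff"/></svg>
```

G21
G90
G0 X10.584 Y62.975
M4 S571
G01 X17.279 Y62.975 F1472
G01 X17.279 Y25.294 F1472
G01 X10.584 Y25.294 F1472
G01 X10.584 Y62.975 F1472
M5
G0 X70.489 Y17.581
M4 S335
G01 X80.766 Y15.879 F3263
G01 X84.941 Y12.651 F3263
G01 X84.888 Y9.298 F3263
G01 X82.481 Y7.222 F3263
G01 X79.592 Y7.824 F3263
G01 X78.095 Y12.506 F3263
M5
G0 X3.704 Y58.521
M4 S791
G01 X56.366 Y58.521 F917
G01 X56.366 Y27.158 F917
G01 X3.704 Y27.158 F917
G01 X3.704 Y58.521 F917
M5
G0 X0.000 Y0.000

Since the viewBox matches the mm dimensions, user units are millimetres directly. The only transform is the Y-flip y_m = 92.531 − y_svg.

Shape 1 is a rectangle drawn with `<polygon>`. Its stroke #ff0000 means score at S571, F1472. After flipping Y the toolpath is (10.584,62.975) → (17.279,62.975) → (17.279,25.294) → (10.584,25.294) → (10.584,62.975), returning to the start.

Shape 2 is a cubic bezier drawn with `<path>`. Its stroke #ff00ff means engrave at S335, F3263. After flipping Y the toolpath is (70.489,17.581) → (80.766,15.879) → (84.941,12.651) → (84.888,9.298) → (82.481,7.222) → (79.592,7.824) → (78.095,12.506).

Shape 3 is a rectangle drawn with `<rect>`. Its stroke #0000ff means cut at S791, F917. After flipping Y the toolpath is (3.704,58.521) → (56.366,58.521) → (56.366,27.158) → (3.704,27.158) → (3.704,58.521), returning to the start.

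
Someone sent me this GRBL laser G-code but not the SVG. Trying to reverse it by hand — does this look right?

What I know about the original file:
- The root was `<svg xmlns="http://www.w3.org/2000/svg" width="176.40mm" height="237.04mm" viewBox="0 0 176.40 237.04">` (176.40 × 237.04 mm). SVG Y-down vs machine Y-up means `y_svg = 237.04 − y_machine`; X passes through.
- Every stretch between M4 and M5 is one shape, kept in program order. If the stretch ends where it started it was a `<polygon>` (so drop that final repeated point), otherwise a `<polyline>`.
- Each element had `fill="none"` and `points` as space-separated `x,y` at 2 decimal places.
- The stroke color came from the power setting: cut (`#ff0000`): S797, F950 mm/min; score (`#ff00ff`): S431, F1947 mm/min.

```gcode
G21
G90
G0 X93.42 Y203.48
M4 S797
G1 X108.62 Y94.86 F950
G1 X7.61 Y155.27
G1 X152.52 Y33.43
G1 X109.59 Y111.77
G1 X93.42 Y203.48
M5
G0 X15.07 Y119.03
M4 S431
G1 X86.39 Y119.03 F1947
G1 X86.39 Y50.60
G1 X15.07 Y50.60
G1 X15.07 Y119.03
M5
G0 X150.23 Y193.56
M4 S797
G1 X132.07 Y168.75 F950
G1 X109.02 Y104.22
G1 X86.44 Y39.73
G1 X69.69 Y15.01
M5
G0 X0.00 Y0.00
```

<svg xmlns="http://www.w3.org/2000/svg" width="176.40mm" height="237.04mm" viewBox="0 0 176.40 237.04">
  <polygon points="93.42,33.56 108.62,142.18 7.61,81.77 152.52,203.61 109.59,125.27" fill="none" stroke="#ff0000"/>
  <polygon points="15.07,118.01 86.39,118.01 86.39,186.44 15.07,186.44" fill="none" stroke="#ff00ff"/>
  <polyline points="150.23,43.48 132.07,68.29 109.02,132.82 86.44,197.31 69.69,222.03" fill="none" stroke="#ff0000"/>
</svg>

y_svg = 237.04 − y_m.

[1] S797→`#ff0000` (cut); closed run; points: 93.42,33.56 108.62,142.18 7.61,81.77 152.52,203.61 109.59,125.27

[2] S431→`#ff00ff` (score); closed run; points: 15.07,118.01 86.39,118.01 86.39,186.44 15.07,186.44

[3] S797→`#ff0000` (cut); open run; points: 150.23,43.48 132.07,68.29 109.02,132.82 86.44,197.31 69.69,222.03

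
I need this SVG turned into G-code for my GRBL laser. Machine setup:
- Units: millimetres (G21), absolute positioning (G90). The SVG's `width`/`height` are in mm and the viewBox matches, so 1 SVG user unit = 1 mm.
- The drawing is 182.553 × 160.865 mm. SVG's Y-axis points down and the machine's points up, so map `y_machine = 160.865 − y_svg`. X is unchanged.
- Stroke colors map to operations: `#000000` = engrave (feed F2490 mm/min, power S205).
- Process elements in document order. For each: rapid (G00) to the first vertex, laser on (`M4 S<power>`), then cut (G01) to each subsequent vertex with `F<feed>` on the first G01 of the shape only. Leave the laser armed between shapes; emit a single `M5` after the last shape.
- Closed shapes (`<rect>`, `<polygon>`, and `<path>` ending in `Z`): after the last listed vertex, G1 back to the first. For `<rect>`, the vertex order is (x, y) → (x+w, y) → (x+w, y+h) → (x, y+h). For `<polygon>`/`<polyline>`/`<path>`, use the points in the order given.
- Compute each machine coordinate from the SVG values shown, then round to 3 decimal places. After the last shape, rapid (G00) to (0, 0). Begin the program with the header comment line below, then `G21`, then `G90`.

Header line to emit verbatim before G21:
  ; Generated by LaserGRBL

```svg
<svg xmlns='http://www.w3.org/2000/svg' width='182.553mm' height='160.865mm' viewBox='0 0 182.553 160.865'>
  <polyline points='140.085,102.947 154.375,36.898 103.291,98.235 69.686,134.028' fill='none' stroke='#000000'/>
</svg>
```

; Generated by LaserGRBL
G21
G90
G00 X140.085 Y57.918
M4 S205
G01 X154.375 Y123.967 F2490
G01 X103.291 Y62.630
G01 X69.686 Y26.837
M5
G00 X0.000 Y0.000

Since the viewBox matches the mm dimensions, user units are millimetres directly. The only transform is the Y-flip y_m = 160.865 − y_svg.

Shape 1 is a open polyline drawn with `<polyline>`. Its stroke #000000 means engrave at S205, F2490. After flipping Y the toolpath is (140.085,57.918) → (154.375,123.967) → (103.291,62.630) → (69.686,26.837).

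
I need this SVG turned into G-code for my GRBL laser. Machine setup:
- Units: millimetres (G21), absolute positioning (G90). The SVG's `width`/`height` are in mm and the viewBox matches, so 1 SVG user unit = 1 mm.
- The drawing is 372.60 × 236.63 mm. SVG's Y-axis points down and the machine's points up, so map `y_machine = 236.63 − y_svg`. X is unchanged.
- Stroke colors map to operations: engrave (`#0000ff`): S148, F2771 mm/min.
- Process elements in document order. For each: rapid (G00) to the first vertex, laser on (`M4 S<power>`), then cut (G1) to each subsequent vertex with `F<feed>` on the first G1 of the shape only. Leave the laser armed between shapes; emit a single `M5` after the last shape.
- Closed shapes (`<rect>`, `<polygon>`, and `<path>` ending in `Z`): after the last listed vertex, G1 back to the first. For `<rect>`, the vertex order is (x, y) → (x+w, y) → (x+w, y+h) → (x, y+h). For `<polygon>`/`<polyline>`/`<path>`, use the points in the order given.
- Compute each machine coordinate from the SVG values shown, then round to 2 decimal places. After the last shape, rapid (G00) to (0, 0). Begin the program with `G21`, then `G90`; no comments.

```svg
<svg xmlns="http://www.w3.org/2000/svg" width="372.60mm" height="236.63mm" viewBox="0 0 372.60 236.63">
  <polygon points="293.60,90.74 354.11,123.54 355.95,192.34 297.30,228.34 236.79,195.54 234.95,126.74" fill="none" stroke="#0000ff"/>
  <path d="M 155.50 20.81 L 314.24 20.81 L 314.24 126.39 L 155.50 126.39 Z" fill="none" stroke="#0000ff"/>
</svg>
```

G21
G90
G00 X293.60 Y145.89
M4 S148
G1 X354.11 Y113.09 F2771
G1 X355.95 Y44.29
G1 X297.30 Y8.29
G1 X236.79 Y41.09
G1 X234.95 Y109.89
G1 X293.60 Y145.89
G00 X155.50 Y215.82
M4 S148
G1 X314.24 Y215.82 F2771
G1 X314.24 Y110.24
G1 X155.50 Y110.24
G1 X155.50 Y215.82
M5
G00 X0.00 Y0.00

Since the viewBox matches the mm dimensions, user units are millimetres directly. The only transform is the Y-flip y_m = 236.63 − y_svg.

Shape 1 is a regular polygon drawn with `<polygon>`. Its stroke #0000ff means engrave at S148, F2771. After flipping Y the toolpath is (293.60,145.89) → (354.11,113.09) → (355.95,44.29) → (297.30,8.29) → (236.79,41.09) → (234.95,109.89) → (293.60,145.89), returning to the start.

Shape 2 is a rectangle drawn with `<path>`. Its stroke #0000ff means engrave at S148, F2771. After flipping Y the toolpath is (155.50,215.82) → (314.24,215.82) → (314.24,110.24) → (155.50,110.24) → (155.50,215.82), returning to the start.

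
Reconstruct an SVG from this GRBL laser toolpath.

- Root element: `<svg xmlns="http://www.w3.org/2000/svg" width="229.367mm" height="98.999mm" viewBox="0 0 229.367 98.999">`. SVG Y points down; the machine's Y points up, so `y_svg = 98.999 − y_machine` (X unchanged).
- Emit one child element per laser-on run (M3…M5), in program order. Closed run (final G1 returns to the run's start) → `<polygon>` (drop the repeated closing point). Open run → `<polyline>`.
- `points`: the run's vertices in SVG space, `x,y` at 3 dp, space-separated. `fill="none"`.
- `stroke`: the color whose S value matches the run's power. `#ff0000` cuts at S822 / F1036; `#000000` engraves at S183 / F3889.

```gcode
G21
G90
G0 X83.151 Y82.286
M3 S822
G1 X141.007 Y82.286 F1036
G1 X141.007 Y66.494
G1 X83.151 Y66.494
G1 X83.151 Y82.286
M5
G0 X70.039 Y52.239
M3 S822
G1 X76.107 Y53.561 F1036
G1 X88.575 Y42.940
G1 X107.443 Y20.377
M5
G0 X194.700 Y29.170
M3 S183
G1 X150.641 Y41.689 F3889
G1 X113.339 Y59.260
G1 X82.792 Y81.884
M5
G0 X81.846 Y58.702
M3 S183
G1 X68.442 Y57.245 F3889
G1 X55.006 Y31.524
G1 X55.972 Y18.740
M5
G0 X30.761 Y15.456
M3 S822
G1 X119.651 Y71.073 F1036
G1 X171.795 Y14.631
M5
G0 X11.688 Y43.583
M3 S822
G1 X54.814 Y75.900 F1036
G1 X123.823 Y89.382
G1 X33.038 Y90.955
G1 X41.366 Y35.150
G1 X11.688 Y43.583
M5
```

<svg xmlns="http://www.w3.org/2000/svg" width="229.367mm" height="98.999mm" viewBox="0 0 229.367 98.999">
  <polygon points="83.151,16.713 141.007,16.713 141.007,32.505 83.151,32.505" fill="none" stroke="#ff0000"/>
  <polyline points="70.039,46.760 76.107,45.438 88.575,56.059 107.443,78.622" fill="none" stroke="#ff0000"/>
  <polyline points="194.700,69.829 150.641,57.310 113.339,39.739 82.792,17.115" fill="none" stroke="#000000"/>
  <polyline points="81.846,40.297 68.442,41.754 55.006,67.475 55.972,80.259" fill="none" stroke="#000000"/>
  <polyline points="30.761,83.543 119.651,27.926 171.795,84.368" fill="none" stroke="#ff0000"/>
  <polygon points="11.688,55.416 54.814,23.099 123.823,9.617 33.038,8.044 41.366,63.849" fill="none" stroke="#ff0000"/>
</svg>

Each laser-on run becomes one SVG element. Flip Y back into SVG space with y_svg = 98.999 − y_machine.

Run 1: power S822 maps to stroke `#ff0000` (cut). The run returns to its start, so emit a `<polygon>` with points (Y-flipped): 83.151,16.713 141.007,16.713 141.007,32.505 83.151,32.505.

Run 2: the run's S822 means `#ff0000` (cut). The run is open, so emit a `<polyline>` with points (Y-flipped): 70.039,46.760 76.107,45.438 88.575,56.059 107.443,78.622.

Run 3: power S183 maps to stroke `#000000` (engrave). The run is open, so emit a `<polyline>` with points (Y-flipped): 194.700,69.829 150.641,57.310 113.339,39.739 82.792,17.115.

Run 4: the run's S183 means `#000000` (engrave). The run is open, so emit a `<polyline>` with points (Y-flipped): 81.846,40.297 68.442,41.754 55.006,67.475 55.972,80.259.

Run 5: S822 ⇒ cut layer `#ff0000`. The run is open, so emit a `<polyline>` with points (Y-flipped): 30.761,83.543 119.651,27.926 171.795,84.368.

Run 6: S822 ⇒ cut layer `#ff0000`. The run returns to its start, so emit a `<polygon>` with points (Y-flipped): 11.688,55.416 54.814,23.099 123.823,9.617 33.038,8.044 41.366,63.849.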